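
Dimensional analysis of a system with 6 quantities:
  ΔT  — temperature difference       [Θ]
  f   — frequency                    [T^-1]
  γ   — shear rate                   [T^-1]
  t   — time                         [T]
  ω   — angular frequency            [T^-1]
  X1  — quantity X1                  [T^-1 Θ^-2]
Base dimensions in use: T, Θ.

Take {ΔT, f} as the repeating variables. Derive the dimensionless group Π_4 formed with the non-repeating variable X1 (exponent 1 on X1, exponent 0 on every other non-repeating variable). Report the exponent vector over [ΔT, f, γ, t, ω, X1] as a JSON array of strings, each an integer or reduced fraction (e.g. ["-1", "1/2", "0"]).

Dimensional matrix (T×Θ by ΔT×f×γ×t×ω×X1):
  T: [ 0 -1 -1  1 -1 -1]
  Θ: [ 1  0  0  0  0 -2]
Echelon form has 2 nonzero rows (pivots: ΔT,f)
Pivot set = {ΔT,f}, free = {γ,t,ω,X1}
RREF:
  r0: [   1    0    0    0    0   -2]
  r1: [   0    1    1   -1    1    1]
Fix exponent of X1 at 1, γ at 0, t at 0, ω at 0; solve each RREF row for its pivot's exponent:
  r0: exp(ΔT) + (-2)·1 = 0 ⇒ exp(ΔT) = 2
  r1: exp(f) + (1)·1 = 0 ⇒ exp(f) = -1
Π_4 = ΔT^2 · f^-1 · X1

["2", "-1", "0", "0", "0", "1"]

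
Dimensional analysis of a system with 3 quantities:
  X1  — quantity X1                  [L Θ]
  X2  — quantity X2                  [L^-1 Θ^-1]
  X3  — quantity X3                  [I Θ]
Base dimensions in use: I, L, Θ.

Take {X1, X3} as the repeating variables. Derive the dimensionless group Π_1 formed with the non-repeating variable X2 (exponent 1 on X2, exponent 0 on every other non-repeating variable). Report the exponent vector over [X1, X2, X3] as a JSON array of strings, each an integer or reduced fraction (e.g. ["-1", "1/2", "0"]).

["1", "1", "0"]

Write exponents as rows I,L,Θ / cols X1,X2,X3:
  I: [ 0  0  1]
  L: [ 1 -1  0]
  Θ: [ 1 -1  1]
RREF → pivots at {X1,X3} ⇒ r = 2
Pivot set = {X1,X3}, free = {X2}
RREF:
  r0: [   1   -1    0]
  r1: [   0    0    1]
  r2: [   0    0    0]
Fix exponent of X2 at 1; solve each RREF row for its pivot's exponent:
  r0: exp(X1) + (-1)·1 = 0 ⇒ exp(X1) = 1
  r1: exp(X3) + (0)·1 = 0 ⇒ exp(X3) = 0
Π_1 = X1 · X2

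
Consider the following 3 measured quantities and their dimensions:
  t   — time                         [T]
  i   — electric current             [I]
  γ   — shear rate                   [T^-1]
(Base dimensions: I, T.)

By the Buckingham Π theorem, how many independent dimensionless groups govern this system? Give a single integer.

1

Dimensional matrix (I×T by t×i×γ):
  I: [ 0  1  0]
  T: [ 1  0 -1]
Echelon form has 2 nonzero rows (pivots: t,i)
n=3, r=2 ⇒ 1 dimensionless group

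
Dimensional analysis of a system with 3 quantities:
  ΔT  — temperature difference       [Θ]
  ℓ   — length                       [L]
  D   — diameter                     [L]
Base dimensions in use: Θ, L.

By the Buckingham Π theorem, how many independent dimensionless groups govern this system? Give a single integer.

Write exponents as rows Θ,L / cols ΔT,ℓ,D:
  Θ: [ 1  0  0]
  L: [ 0  1  1]
Echelon form has 2 nonzero rows (pivots: ΔT,ℓ)
n=3, r=2 ⇒ 1 dimensionless group

1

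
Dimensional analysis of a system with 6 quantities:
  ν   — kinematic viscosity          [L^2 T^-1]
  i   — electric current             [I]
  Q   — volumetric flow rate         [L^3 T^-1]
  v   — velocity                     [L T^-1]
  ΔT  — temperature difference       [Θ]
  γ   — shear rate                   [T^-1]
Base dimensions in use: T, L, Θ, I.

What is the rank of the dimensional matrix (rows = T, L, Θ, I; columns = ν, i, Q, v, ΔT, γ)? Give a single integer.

Exponent matrix [T,L,Θ,I] × [ν,i,Q,v,ΔT,γ]:
  T: [-1  0 -1 -1  0 -1]
  L: [ 2  0  3  1  0  0]
  Θ: [ 0  0  0  0  1  0]
  I: [ 0  1  0  0  0  0]
Row reduction gives pivot columns ν,i,Q,ΔT; rank = 4

4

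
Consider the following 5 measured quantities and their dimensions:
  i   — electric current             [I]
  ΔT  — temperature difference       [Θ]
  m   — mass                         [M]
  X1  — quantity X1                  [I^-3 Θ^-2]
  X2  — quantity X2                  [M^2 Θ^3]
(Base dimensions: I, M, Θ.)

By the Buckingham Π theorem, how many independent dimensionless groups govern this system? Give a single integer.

Write exponents as rows I,M,Θ / cols i,ΔT,m,X1,X2:
  I: [ 1  0  0 -3  0]
  M: [ 0  0  1  0  2]
  Θ: [ 0  1  0 -2  3]
Row reduction gives pivot columns i,ΔT,m; rank = 3
n=5, r=3 ⇒ 2 dimensionless groups

2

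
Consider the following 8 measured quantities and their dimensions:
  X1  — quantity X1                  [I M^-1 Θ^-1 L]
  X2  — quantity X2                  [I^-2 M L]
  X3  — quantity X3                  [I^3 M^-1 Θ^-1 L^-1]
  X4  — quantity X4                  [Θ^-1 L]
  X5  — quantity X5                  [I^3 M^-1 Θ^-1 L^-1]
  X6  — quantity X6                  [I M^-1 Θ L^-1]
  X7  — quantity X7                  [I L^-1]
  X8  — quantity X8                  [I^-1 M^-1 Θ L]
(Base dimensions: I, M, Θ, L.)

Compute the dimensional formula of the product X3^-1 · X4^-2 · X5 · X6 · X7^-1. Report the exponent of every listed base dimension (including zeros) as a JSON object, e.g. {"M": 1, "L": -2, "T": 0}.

{"I": 0, "M": -1, "Θ": 3, "L": -2}

Dimensional matrix (I×M×Θ×L by X1×X2×X3×X4×X5×X6×X7×X8):
  I: [ 1 -2  3  0  3  1  1 -1]
  M: [-1  1 -1  0 -1 -1  0 -1]
  Θ: [-1  0 -1 -1 -1  1  0  1]
  L: [ 1  1 -1  1 -1 -1 -1  1]
  [I]: (-1)·3+(-2)·0+(1)·3+(1)·1+(-1)·1 = 0
  [M]: (-1)·-1+(-2)·0+(1)·-1+(1)·-1+(-1)·0 = -1
  [Θ]: (-1)·-1+(-2)·-1+(1)·-1+(1)·1+(-1)·0 = 3
  [L]: (-1)·-1+(-2)·1+(1)·-1+(1)·-1+(-1)·-1 = -2
⇒ M^-1 Θ^3 L^-2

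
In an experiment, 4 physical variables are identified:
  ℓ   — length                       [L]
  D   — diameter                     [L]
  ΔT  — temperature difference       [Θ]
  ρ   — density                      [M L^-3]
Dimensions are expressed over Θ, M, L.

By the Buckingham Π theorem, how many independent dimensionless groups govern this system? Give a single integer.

Exponent matrix [Θ,M,L] × [ℓ,D,ΔT,ρ]:
  Θ: [ 0  0  1  0]
  M: [ 0  0  0  1]
  L: [ 1  1  0 -3]
Echelon form has 3 nonzero rows (pivots: ℓ,ΔT,ρ)
4 vars − rank 3 = 1 Π group

1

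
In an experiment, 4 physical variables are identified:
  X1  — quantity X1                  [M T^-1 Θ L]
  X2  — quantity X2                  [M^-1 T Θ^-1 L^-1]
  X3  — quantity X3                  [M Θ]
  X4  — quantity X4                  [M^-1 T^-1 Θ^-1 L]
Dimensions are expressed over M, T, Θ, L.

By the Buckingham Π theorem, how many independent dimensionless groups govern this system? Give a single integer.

2

Dimensional matrix (M×T×Θ×L by X1×X2×X3×X4):
  M: [ 1 -1  1 -1]
  T: [-1  1  0 -1]
  Θ: [ 1 -1  1 -1]
  L: [ 1 -1  0  1]
RREF → pivots at {X1,X3} ⇒ r = 2
4 vars − rank 2 = 2 Π groups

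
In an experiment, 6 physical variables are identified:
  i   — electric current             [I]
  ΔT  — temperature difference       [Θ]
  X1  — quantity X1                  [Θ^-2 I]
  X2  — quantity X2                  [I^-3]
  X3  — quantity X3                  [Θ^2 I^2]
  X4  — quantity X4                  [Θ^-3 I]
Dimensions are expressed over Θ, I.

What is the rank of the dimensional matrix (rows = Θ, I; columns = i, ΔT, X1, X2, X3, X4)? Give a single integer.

Exponent matrix [Θ,I] × [i,ΔT,X1,X2,X3,X4]:
  Θ: [ 0  1 -2  0  2 -3]
  I: [ 1  0  1 -3  2  1]
RREF → pivots at {i,ΔT} ⇒ r = 2

2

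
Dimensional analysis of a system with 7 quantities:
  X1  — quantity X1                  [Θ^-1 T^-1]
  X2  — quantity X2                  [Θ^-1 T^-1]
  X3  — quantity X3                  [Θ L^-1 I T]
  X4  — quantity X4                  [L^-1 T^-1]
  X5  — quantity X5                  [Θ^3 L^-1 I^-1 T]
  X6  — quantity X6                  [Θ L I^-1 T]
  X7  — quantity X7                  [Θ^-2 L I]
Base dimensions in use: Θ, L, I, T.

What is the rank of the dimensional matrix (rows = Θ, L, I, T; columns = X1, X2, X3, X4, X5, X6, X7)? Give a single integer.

3

Dimensional matrix (Θ×L×I×T by X1×X2×X3×X4×X5×X6×X7):
  Θ: [-1 -1  1  0  3  1 -2]
  L: [ 0  0 -1 -1 -1  1  1]
  I: [ 0  0  1  0 -1 -1  1]
  T: [-1 -1  1 -1  1  1  0]
Echelon form has 3 nonzero rows (pivots: X1,X3,X4)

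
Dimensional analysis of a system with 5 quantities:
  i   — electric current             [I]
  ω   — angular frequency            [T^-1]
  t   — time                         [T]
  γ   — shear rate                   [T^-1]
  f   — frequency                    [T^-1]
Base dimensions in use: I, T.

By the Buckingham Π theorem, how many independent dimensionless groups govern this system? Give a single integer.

3

Exponent matrix [I,T] × [i,ω,t,γ,f]:
  I: [ 1  0  0  0  0]
  T: [ 0 -1  1 -1 -1]
Row reduction gives pivot columns i,ω; rank = 2
n=5, r=2 ⇒ 3 dimensionless groups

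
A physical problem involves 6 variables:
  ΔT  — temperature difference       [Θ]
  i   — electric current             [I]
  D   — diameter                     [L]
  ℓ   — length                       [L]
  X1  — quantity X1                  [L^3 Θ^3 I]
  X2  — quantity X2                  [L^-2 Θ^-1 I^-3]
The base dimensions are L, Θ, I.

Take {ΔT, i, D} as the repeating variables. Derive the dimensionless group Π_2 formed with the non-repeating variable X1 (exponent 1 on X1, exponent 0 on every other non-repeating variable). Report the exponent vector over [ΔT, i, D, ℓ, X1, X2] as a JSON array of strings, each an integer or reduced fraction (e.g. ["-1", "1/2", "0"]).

Dimensional matrix (L×Θ×I by ΔT×i×D×ℓ×X1×X2):
  L: [ 0  0  1  1  3 -2]
  Θ: [ 1  0  0  0  3 -1]
  I: [ 0  1  0  0  1 -3]
RREF → pivots at {ΔT,i,D} ⇒ r = 3
Repeat: ΔT,i,D; free: ℓ,X1,X2
RREF:
  r0: [   1    0    0    0    3   -1]
  r1: [   0    1    0    0    1   -3]
  r2: [   0    0    1    1    3   -2]
Fix exponent of X1 at 1, ℓ at 0, X2 at 0; solve each RREF row for its pivot's exponent:
  r0: exp(ΔT) + (3)·1 = 0 ⇒ exp(ΔT) = -3
  r1: exp(i) + (1)·1 = 0 ⇒ exp(i) = -1
  r2: exp(D) + (3)·1 = 0 ⇒ exp(D) = -3
Π_2 = ΔT^-3 · i^-1 · D^-3 · X1

["-3", "-1", "-3", "0", "1", "0"]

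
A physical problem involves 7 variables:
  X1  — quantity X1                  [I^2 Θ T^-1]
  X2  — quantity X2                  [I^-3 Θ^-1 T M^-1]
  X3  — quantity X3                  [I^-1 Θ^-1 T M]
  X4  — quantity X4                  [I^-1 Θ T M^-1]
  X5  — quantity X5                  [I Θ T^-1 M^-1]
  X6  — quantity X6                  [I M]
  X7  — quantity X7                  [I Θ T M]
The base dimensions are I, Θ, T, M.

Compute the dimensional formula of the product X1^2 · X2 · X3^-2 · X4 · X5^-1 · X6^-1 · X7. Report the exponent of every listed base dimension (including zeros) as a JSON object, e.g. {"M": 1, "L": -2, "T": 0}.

Exponent matrix [I,Θ,T,M] × [X1,X2,X3,X4,X5,X6,X7]:
  I: [ 2 -3 -1 -1  1  1  1]
  Θ: [ 1 -1 -1  1  1  0  1]
  T: [-1  1  1  1 -1  0  1]
  M: [ 0 -1  1 -1 -1  1  1]
  [I]: (2)·2+(1)·-3+(-2)·-1+(1)·-1+(-1)·1+(-1)·1+(1)·1 = 1
  [Θ]: (2)·1+(1)·-1+(-2)·-1+(1)·1+(-1)·1+(-1)·0+(1)·1 = 4
  [T]: (2)·-1+(1)·1+(-2)·1+(1)·1+(-1)·-1+(-1)·0+(1)·1 = 0
  [M]: (2)·0+(1)·-1+(-2)·1+(1)·-1+(-1)·-1+(-1)·1+(1)·1 = -3
⇒ I Θ^4 M^-3

{"I": 1, "Θ": 4, "T": 0, "M": -3}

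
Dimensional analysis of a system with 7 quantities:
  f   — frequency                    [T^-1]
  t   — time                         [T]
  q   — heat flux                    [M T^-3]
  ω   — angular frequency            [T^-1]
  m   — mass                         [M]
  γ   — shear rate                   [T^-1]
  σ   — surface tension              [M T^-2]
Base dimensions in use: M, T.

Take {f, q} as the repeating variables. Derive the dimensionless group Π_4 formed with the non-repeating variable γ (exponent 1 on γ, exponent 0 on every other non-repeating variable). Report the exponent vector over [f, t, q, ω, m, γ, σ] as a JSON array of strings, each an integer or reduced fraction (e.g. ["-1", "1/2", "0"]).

["-1", "0", "0", "0", "0", "1", "0"]

Write exponents as rows M,T / cols f,t,q,ω,m,γ,σ:
  M: [ 0  0  1  0  1  0  1]
  T: [-1  1 -3 -1  0 -1 -2]
Echelon form has 2 nonzero rows (pivots: f,q)
Repeat: f,q; free: t,ω,m,γ,σ
RREF:
  r0: [   1   -1    0    1   -3    1   -1]
  r1: [   0    0    1    0    1    0    1]
Fix exponent of γ at 1, t at 0, ω at 0, m at 0, σ at 0; solve each RREF row for its pivot's exponent:
  r0: exp(f) + (1)·1 = 0 ⇒ exp(f) = -1
  r1: exp(q) + (0)·1 = 0 ⇒ exp(q) = 0
Π_4 = f^-1 · γ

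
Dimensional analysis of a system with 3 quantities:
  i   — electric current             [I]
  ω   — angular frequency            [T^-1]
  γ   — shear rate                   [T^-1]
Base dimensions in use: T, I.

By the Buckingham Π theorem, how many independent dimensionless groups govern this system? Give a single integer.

Dimensional matrix (T×I by i×ω×γ):
  T: [ 0 -1 -1]
  I: [ 1  0  0]
Row reduction gives pivot columns i,ω; rank = 2
3 vars − rank 2 = 1 Π group

1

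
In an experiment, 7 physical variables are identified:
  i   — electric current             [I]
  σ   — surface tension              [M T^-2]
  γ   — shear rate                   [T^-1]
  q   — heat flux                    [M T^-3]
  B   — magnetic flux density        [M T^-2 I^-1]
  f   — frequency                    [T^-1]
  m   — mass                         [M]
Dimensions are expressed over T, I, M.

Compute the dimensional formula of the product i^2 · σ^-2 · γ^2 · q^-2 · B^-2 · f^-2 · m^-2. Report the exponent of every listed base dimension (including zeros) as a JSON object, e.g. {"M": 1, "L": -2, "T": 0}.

{"T": 14, "I": 4, "M": -8}

Exponent matrix [T,I,M] × [i,σ,γ,q,B,f,m]:
  T: [ 0 -2 -1 -3 -2 -1  0]
  I: [ 1  0  0  0 -1  0  0]
  M: [ 0  1  0  1  1  0  1]
  [T]: (2)·0+(-2)·-2+(2)·-1+(-2)·-3+(-2)·-2+(-2)·-1+(-2)·0 = 14
  [I]: (2)·1+(-2)·0+(2)·0+(-2)·0+(-2)·-1+(-2)·0+(-2)·0 = 4
  [M]: (2)·0+(-2)·1+(2)·0+(-2)·1+(-2)·1+(-2)·0+(-2)·1 = -8
⇒ T^14 I^4 M^-8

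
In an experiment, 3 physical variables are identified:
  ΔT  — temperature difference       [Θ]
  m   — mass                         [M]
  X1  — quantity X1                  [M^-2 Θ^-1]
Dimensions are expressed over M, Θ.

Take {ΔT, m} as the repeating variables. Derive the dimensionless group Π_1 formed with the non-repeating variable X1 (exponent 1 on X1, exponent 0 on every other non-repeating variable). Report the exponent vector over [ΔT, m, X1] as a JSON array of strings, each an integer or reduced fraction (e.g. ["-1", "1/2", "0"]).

["1", "2", "1"]

Dimensional matrix (M×Θ by ΔT×m×X1):
  M: [ 0  1 -2]
  Θ: [ 1  0 -1]
Echelon form has 2 nonzero rows (pivots: ΔT,m)
Pivot set = {ΔT,m}, free = {X1}
RREF:
  r0: [   1    0   -1]
  r1: [   0    1   -2]
Fix exponent of X1 at 1; solve each RREF row for its pivot's exponent:
  r0: exp(ΔT) + (-1)·1 = 0 ⇒ exp(ΔT) = 1
  r1: exp(m) + (-2)·1 = 0 ⇒ exp(m) = 2
Π_1 = ΔT · m^2 · X1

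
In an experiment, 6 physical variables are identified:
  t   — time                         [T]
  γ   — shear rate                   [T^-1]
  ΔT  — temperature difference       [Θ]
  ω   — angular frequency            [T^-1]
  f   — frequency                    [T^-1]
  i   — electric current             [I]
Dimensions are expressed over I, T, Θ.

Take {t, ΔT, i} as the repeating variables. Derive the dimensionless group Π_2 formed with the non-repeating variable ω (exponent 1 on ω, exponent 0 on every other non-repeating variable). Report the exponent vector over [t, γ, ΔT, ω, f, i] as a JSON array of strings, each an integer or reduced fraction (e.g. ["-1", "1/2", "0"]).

Exponent matrix [I,T,Θ] × [t,γ,ΔT,ω,f,i]:
  I: [ 0  0  0  0  0  1]
  T: [ 1 -1  0 -1 -1  0]
  Θ: [ 0  0  1  0  0  0]
Echelon form has 3 nonzero rows (pivots: t,ΔT,i)
Repeat: t,ΔT,i; free: γ,ω,f
RREF:
  r0: [   1   -1    0   -1   -1    0]
  r1: [   0    0    1    0    0    0]
  r2: [   0    0    0    0    0    1]
Fix exponent of ω at 1, γ at 0, f at 0; solve each RREF row for its pivot's exponent:
  r0: exp(t) + (-1)·1 = 0 ⇒ exp(t) = 1
  r1: exp(ΔT) + (0)·1 = 0 ⇒ exp(ΔT) = 0
  r2: exp(i) + (0)·1 = 0 ⇒ exp(i) = 0
Π_2 = t · ω

["1", "0", "0", "1", "0", "0"]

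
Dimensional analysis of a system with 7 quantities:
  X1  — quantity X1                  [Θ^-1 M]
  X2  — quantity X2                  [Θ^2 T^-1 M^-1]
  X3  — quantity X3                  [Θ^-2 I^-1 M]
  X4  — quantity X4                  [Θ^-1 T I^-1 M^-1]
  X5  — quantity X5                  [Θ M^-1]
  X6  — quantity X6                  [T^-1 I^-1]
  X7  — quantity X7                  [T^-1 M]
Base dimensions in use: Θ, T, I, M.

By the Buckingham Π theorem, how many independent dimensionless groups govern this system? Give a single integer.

4

Write exponents as rows Θ,T,I,M / cols X1,X2,X3,X4,X5,X6,X7:
  Θ: [-1  2 -2 -1  1  0  0]
  T: [ 0 -1  0  1  0 -1 -1]
  I: [ 0  0 -1 -1  0 -1  0]
  M: [ 1 -1  1 -1 -1  0  1]
Echelon form has 3 nonzero rows (pivots: X1,X2,X3)
7 vars − rank 3 = 4 Π groups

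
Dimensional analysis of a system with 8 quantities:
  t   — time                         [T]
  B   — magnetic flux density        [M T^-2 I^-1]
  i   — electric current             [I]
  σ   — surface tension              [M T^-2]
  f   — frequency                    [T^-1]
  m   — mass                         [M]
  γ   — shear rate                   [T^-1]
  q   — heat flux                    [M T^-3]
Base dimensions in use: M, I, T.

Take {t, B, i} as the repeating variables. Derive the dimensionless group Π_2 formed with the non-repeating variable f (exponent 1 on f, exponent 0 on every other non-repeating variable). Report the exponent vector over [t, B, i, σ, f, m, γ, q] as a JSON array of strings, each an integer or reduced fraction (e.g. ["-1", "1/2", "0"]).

Exponent matrix [M,I,T] × [t,B,i,σ,f,m,γ,q]:
  M: [ 0  1  0  1  0  1  0  1]
  I: [ 0 -1  1  0  0  0  0  0]
  T: [ 1 -2  0 -2 -1  0 -1 -3]
RREF → pivots at {t,B,i} ⇒ r = 3
Pivot set = {t,B,i}, free = {σ,f,m,γ,q}
RREF:
  r0: [   1    0    0    0   -1    2   -1   -1]
  r1: [   0    1    0    1    0    1    0    1]
  r2: [   0    0    1    1    0    1    0    1]
Fix exponent of f at 1, σ at 0, m at 0, γ at 0, q at 0; solve each RREF row for its pivot's exponent:
  r0: exp(t) + (-1)·1 = 0 ⇒ exp(t) = 1
  r1: exp(B) + (0)·1 = 0 ⇒ exp(B) = 0
  r2: exp(i) + (0)·1 = 0 ⇒ exp(i) = 0
Π_2 = t · f

["1", "0", "0", "0", "1", "0", "0", "0"]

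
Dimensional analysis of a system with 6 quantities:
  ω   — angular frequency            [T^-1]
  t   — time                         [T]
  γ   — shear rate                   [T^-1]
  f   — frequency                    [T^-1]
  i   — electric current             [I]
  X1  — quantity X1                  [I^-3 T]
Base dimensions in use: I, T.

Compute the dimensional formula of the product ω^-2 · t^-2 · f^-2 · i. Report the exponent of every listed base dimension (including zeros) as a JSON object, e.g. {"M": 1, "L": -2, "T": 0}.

Dimensional matrix (I×T by ω×t×γ×f×i×X1):
  I: [ 0  0  0  0  1 -3]
  T: [-1  1 -1 -1  0  1]
  [I]: (-2)·0+(-2)·0+(-2)·0+(1)·1 = 1
  [T]: (-2)·-1+(-2)·1+(-2)·-1+(1)·0 = 2
⇒ I T^2

{"I": 1, "T": 2}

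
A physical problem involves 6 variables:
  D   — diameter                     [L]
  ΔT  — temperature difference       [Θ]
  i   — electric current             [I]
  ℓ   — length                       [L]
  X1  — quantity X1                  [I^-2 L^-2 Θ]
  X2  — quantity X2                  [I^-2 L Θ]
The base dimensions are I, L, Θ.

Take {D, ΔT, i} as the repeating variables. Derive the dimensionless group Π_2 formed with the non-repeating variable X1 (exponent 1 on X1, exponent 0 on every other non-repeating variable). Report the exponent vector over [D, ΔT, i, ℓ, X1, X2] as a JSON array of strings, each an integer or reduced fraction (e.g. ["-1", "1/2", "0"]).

["2", "-1", "2", "0", "1", "0"]

Exponent matrix [I,L,Θ] × [D,ΔT,i,ℓ,X1,X2]:
  I: [ 0  0  1  0 -2 -2]
  L: [ 1  0  0  1 -2  1]
  Θ: [ 0  1  0  0  1  1]
Row reduction gives pivot columns D,ΔT,i; rank = 3
Repeat: D,ΔT,i; free: ℓ,X1,X2
RREF:
  r0: [   1    0    0    1   -2    1]
  r1: [   0    1    0    0    1    1]
  r2: [   0    0    1    0   -2   -2]
Fix exponent of X1 at 1, ℓ at 0, X2 at 0; solve each RREF row for its pivot's exponent:
  r0: exp(D) + (-2)·1 = 0 ⇒ exp(D) = 2
  r1: exp(ΔT) + (1)·1 = 0 ⇒ exp(ΔT) = -1
  r2: exp(i) + (-2)·1 = 0 ⇒ exp(i) = 2
Π_2 = D^2 · ΔT^-1 · i^2 · X1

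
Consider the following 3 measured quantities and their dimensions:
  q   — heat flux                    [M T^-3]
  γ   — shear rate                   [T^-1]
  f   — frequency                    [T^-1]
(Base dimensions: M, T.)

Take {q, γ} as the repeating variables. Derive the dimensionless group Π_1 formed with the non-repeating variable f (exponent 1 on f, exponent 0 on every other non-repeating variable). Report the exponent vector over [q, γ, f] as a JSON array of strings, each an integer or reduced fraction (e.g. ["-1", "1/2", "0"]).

["0", "-1", "1"]

Dimensional matrix (M×T by q×γ×f):
  M: [ 1  0  0]
  T: [-3 -1 -1]
RREF → pivots at {q,γ} ⇒ r = 2
Pivot set = {q,γ}, free = {f}
RREF:
  r0: [   1    0    0]
  r1: [   0    1    1]
Fix exponent of f at 1; solve each RREF row for its pivot's exponent:
  r0: exp(q) + (0)·1 = 0 ⇒ exp(q) = 0
  r1: exp(γ) + (1)·1 = 0 ⇒ exp(γ) = -1
Π_1 = γ^-1 · f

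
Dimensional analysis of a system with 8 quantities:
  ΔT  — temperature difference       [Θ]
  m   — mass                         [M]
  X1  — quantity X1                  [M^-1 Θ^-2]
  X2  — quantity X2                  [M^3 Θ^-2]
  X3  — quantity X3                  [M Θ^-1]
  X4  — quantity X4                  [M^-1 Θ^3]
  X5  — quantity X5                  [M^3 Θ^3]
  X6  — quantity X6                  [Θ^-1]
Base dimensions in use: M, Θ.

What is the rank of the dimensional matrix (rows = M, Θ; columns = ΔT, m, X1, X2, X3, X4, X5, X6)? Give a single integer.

Exponent matrix [M,Θ] × [ΔT,m,X1,X2,X3,X4,X5,X6]:
  M: [ 0  1 -1  3  1 -1  3  0]
  Θ: [ 1  0 -2 -2 -1  3  3 -1]
RREF → pivots at {ΔT,m} ⇒ r = 2

2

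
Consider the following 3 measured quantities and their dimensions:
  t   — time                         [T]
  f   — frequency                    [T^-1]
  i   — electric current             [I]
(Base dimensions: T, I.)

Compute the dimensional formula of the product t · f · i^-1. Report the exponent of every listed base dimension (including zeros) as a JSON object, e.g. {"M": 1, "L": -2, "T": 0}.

Exponent matrix [T,I] × [t,f,i]:
  T: [ 1 -1  0]
  I: [ 0  0  1]
  [T]: (1)·1+(1)·-1+(-1)·0 = 0
  [I]: (1)·0+(1)·0+(-1)·1 = -1
⇒ I^-1

{"T": 0, "I": -1}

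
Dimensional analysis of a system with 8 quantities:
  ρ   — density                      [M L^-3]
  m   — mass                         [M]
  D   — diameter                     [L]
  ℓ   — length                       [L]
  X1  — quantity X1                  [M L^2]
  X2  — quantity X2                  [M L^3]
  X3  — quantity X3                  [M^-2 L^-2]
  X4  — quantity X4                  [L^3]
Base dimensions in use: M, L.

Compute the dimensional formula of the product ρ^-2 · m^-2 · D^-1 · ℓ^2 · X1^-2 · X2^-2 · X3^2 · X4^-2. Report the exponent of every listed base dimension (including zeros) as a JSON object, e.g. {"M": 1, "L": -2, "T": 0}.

{"M": -12, "L": -13}

Exponent matrix [M,L] × [ρ,m,D,ℓ,X1,X2,X3,X4]:
  M: [ 1  1  0  0  1  1 -2  0]
  L: [-3  0  1  1  2  3 -2  3]
  [M]: (-2)·1+(-2)·1+(-1)·0+(2)·0+(-2)·1+(-2)·1+(2)·-2+(-2)·0 = -12
  [L]: (-2)·-3+(-2)·0+(-1)·1+(2)·1+(-2)·2+(-2)·3+(2)·-2+(-2)·3 = -13
⇒ M^-12 L^-13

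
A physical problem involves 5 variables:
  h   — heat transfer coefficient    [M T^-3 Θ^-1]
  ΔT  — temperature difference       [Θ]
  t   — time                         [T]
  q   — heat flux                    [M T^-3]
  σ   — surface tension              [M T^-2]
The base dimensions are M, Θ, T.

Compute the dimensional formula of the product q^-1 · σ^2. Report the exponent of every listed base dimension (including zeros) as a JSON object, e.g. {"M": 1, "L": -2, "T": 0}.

Exponent matrix [M,Θ,T] × [h,ΔT,t,q,σ]:
  M: [ 1  0  0  1  1]
  Θ: [-1  1  0  0  0]
  T: [-3  0  1 -3 -2]
  [M]: (-1)·1+(2)·1 = 1
  [Θ]: (-1)·0+(2)·0 = 0
  [T]: (-1)·-3+(2)·-2 = -1
⇒ M T^-1

{"M": 1, "Θ": 0, "T": -1}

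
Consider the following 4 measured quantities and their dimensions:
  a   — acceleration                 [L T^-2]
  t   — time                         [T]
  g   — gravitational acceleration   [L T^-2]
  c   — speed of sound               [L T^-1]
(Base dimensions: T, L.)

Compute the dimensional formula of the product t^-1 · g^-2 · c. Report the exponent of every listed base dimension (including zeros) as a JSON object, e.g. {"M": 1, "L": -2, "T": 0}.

Write exponents as rows T,L / cols a,t,g,c:
  T: [-2  1 -2 -1]
  L: [ 1  0  1  1]
  [T]: (-1)·1+(-2)·-2+(1)·-1 = 2
  [L]: (-1)·0+(-2)·1+(1)·1 = -1
⇒ T^2 L^-1

{"T": 2, "L": -1}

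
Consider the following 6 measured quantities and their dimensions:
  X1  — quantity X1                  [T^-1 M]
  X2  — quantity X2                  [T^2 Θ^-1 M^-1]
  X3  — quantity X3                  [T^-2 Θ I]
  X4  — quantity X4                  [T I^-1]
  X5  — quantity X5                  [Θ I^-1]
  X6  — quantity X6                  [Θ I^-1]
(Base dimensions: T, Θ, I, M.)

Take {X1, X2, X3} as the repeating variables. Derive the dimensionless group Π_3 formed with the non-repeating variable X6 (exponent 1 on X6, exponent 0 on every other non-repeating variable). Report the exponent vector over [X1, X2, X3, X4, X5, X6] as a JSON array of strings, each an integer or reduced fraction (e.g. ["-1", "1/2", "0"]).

["2", "2", "1", "0", "0", "1"]

Write exponents as rows T,Θ,I,M / cols X1,X2,X3,X4,X5,X6:
  T: [-1  2 -2  1  0  0]
  Θ: [ 0 -1  1  0  1  1]
  I: [ 0  0  1 -1 -1 -1]
  M: [ 1 -1  0  0  0  0]
Echelon form has 3 nonzero rows (pivots: X1,X2,X3)
Pivot set = {X1,X2,X3}, free = {X4,X5,X6}
RREF:
  r0: [   1    0    0   -1   -2   -2]
  r1: [   0    1    0   -1   -2   -2]
  r2: [   0    0    1   -1   -1   -1]
  r3: [   0    0    0    0    0    0]
Fix exponent of X6 at 1, X4 at 0, X5 at 0; solve each RREF row for its pivot's exponent:
  r0: exp(X1) + (-2)·1 = 0 ⇒ exp(X1) = 2
  r1: exp(X2) + (-2)·1 = 0 ⇒ exp(X2) = 2
  r2: exp(X3) + (-1)·1 = 0 ⇒ exp(X3) = 1
Π_3 = X1^2 · X2^2 · X3 · X6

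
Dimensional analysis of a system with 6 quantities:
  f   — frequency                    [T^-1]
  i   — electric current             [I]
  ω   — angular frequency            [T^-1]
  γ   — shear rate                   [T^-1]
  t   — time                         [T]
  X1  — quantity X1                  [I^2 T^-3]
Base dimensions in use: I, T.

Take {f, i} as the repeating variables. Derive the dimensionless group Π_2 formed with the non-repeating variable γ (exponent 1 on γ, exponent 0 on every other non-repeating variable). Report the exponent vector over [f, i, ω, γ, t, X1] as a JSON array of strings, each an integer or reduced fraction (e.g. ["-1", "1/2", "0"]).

Dimensional matrix (I×T by f×i×ω×γ×t×X1):
  I: [ 0  1  0  0  0  2]
  T: [-1  0 -1 -1  1 -3]
Row reduction gives pivot columns f,i; rank = 2
Repeat: f,i; free: ω,γ,t,X1
RREF:
  r0: [   1    0    1    1   -1    3]
  r1: [   0    1    0    0    0    2]
Fix exponent of γ at 1, ω at 0, t at 0, X1 at 0; solve each RREF row for its pivot's exponent:
  r0: exp(f) + (1)·1 = 0 ⇒ exp(f) = -1
  r1: exp(i) + (0)·1 = 0 ⇒ exp(i) = 0
Π_2 = f^-1 · γ

["-1", "0", "0", "1", "0", "0"]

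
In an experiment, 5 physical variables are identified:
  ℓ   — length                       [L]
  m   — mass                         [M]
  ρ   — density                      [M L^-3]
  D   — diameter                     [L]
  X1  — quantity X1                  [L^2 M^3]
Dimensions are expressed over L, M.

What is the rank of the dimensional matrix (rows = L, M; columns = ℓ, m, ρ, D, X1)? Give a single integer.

Dimensional matrix (L×M by ℓ×m×ρ×D×X1):
  L: [ 1  0 -3  1  2]
  M: [ 0  1  1  0  3]
Echelon form has 2 nonzero rows (pivots: ℓ,m)

2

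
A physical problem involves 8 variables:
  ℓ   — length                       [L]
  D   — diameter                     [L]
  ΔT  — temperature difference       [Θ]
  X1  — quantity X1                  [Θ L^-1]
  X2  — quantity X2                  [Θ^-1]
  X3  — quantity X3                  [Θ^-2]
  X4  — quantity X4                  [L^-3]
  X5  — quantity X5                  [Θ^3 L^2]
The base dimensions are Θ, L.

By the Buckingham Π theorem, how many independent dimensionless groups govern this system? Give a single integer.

Dimensional matrix (Θ×L by ℓ×D×ΔT×X1×X2×X3×X4×X5):
  Θ: [ 0  0  1  1 -1 -2  0  3]
  L: [ 1  1  0 -1  0  0 -3  2]
Echelon form has 2 nonzero rows (pivots: ℓ,ΔT)
n=8, r=2 ⇒ 6 dimensionless groups

6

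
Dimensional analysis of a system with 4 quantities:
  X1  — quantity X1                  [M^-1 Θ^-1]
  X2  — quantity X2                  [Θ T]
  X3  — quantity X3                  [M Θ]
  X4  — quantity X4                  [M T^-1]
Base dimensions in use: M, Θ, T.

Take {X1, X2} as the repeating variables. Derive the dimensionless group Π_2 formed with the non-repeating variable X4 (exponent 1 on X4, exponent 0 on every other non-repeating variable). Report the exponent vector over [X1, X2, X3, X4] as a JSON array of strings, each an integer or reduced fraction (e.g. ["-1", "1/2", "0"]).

["1", "1", "0", "1"]

Write exponents as rows M,Θ,T / cols X1,X2,X3,X4:
  M: [-1  0  1  1]
  Θ: [-1  1  1  0]
  T: [ 0  1  0 -1]
Echelon form has 2 nonzero rows (pivots: X1,X2)
Repeat: X1,X2; free: X3,X4
RREF:
  r0: [   1    0   -1   -1]
  r1: [   0    1    0   -1]
  r2: [   0    0    0    0]
Fix exponent of X4 at 1, X3 at 0; solve each RREF row for its pivot's exponent:
  r0: exp(X1) + (-1)·1 = 0 ⇒ exp(X1) = 1
  r1: exp(X2) + (-1)·1 = 0 ⇒ exp(X2) = 1
Π_2 = X1 · X2 · X4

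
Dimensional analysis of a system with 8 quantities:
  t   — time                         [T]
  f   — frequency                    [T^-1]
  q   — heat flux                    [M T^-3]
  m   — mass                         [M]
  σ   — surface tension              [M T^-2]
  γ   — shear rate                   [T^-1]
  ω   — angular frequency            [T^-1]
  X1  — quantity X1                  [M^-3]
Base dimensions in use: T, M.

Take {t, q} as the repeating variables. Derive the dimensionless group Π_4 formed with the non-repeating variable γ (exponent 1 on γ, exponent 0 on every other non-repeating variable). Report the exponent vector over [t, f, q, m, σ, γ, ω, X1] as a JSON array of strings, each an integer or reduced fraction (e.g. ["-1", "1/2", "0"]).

Exponent matrix [T,M] × [t,f,q,m,σ,γ,ω,X1]:
  T: [ 1 -1 -3  0 -2 -1 -1  0]
  M: [ 0  0  1  1  1  0  0 -3]
Row reduction gives pivot columns t,q; rank = 2
Pivot set = {t,q}, free = {f,m,σ,γ,ω,X1}
RREF:
  r0: [   1   -1    0    3    1   -1   -1   -9]
  r1: [   0    0    1    1    1    0    0   -3]
Fix exponent of γ at 1, f at 0, m at 0, σ at 0, ω at 0, X1 at 0; solve each RREF row for its pivot's exponent:
  r0: exp(t) + (-1)·1 = 0 ⇒ exp(t) = 1
  r1: exp(q) + (0)·1 = 0 ⇒ exp(q) = 0
Π_4 = t · γ

["1", "0", "0", "0", "0", "1", "0", "0"]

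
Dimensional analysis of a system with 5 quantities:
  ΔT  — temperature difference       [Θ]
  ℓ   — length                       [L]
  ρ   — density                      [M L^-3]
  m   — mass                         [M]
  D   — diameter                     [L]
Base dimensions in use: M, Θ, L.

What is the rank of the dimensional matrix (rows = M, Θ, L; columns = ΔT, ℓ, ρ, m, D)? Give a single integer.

3

Exponent matrix [M,Θ,L] × [ΔT,ℓ,ρ,m,D]:
  M: [ 0  0  1  1  0]
  Θ: [ 1  0  0  0  0]
  L: [ 0  1 -3  0  1]
Row reduction gives pivot columns ΔT,ℓ,ρ; rank = 3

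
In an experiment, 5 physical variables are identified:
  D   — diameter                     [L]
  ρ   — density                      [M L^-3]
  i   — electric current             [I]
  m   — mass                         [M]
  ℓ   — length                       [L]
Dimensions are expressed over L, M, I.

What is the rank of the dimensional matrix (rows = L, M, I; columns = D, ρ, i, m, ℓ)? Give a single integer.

Write exponents as rows L,M,I / cols D,ρ,i,m,ℓ:
  L: [ 1 -3  0  0  1]
  M: [ 0  1  0  1  0]
  I: [ 0  0  1  0  0]
Row reduction gives pivot columns D,ρ,i; rank = 3

3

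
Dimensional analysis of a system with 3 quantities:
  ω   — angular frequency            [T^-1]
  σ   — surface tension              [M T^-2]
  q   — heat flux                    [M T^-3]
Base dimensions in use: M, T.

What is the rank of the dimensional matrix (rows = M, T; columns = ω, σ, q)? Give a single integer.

Dimensional matrix (M×T by ω×σ×q):
  M: [ 0  1  1]
  T: [-1 -2 -3]
RREF → pivots at {ω,σ} ⇒ r = 2

2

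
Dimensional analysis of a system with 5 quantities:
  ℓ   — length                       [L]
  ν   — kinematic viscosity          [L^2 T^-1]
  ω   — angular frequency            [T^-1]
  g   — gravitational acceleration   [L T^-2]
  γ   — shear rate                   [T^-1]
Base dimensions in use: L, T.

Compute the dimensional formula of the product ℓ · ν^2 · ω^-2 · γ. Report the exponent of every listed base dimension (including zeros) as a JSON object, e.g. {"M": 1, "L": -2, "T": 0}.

{"L": 5, "T": -1}

Exponent matrix [L,T] × [ℓ,ν,ω,g,γ]:
  L: [ 1  2  0  1  0]
  T: [ 0 -1 -1 -2 -1]
  [L]: (1)·1+(2)·2+(-2)·0+(1)·0 = 5
  [T]: (1)·0+(2)·-1+(-2)·-1+(1)·-1 = -1
⇒ L^5 T^-1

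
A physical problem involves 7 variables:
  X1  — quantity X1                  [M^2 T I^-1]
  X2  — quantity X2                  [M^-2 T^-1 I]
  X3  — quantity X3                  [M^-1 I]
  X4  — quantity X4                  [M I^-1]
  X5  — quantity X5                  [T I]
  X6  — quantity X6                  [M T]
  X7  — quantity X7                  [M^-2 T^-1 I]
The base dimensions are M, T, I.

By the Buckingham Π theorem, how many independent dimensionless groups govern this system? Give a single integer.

5

Exponent matrix [M,T,I] × [X1,X2,X3,X4,X5,X6,X7]:
  M: [ 2 -2 -1  1  0  1 -2]
  T: [ 1 -1  0  0  1  1 -1]
  I: [-1  1  1 -1  1  0  1]
RREF → pivots at {X1,X3} ⇒ r = 2
7 vars − rank 2 = 5 Π groups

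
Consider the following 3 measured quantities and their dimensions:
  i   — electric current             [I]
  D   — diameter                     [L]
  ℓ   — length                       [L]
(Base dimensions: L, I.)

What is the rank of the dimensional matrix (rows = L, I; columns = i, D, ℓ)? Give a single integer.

2

Exponent matrix [L,I] × [i,D,ℓ]:
  L: [ 0  1  1]
  I: [ 1  0  0]
RREF → pivots at {i,D} ⇒ r = 2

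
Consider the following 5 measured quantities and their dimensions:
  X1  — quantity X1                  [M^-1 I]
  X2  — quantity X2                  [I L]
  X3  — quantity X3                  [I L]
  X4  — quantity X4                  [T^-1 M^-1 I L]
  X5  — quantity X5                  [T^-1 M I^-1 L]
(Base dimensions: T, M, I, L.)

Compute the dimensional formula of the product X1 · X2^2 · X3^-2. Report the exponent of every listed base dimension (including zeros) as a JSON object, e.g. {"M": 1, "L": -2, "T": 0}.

{"T": 0, "M": -1, "I": 1, "L": 0}

Dimensional matrix (T×M×I×L by X1×X2×X3×X4×X5):
  T: [ 0  0  0 -1 -1]
  M: [-1  0  0 -1  1]
  I: [ 1  1  1  1 -1]
  L: [ 0  1  1  1  1]
  [T]: (1)·0+(2)·0+(-2)·0 = 0
  [M]: (1)·-1+(2)·0+(-2)·0 = -1
  [I]: (1)·1+(2)·1+(-2)·1 = 1
  [L]: (1)·0+(2)·1+(-2)·1 = 0
⇒ M^-1 I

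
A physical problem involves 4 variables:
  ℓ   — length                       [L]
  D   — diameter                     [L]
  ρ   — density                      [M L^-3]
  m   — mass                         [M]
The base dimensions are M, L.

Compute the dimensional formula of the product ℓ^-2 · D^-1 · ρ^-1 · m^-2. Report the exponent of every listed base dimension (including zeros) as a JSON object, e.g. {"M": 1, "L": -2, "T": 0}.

{"M": -3, "L": 0}

Dimensional matrix (M×L by ℓ×D×ρ×m):
  M: [ 0  0  1  1]
  L: [ 1  1 -3  0]
  [M]: (-2)·0+(-1)·0+(-1)·1+(-2)·1 = -3
  [L]: (-2)·1+(-1)·1+(-1)·-3+(-2)·0 = 0
⇒ M^-3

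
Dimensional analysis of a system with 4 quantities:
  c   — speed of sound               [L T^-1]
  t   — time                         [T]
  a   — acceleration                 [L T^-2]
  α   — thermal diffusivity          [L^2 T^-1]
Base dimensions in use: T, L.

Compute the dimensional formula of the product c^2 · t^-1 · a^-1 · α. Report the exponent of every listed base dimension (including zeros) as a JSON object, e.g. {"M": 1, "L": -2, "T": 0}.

{"T": -2, "L": 3}

Exponent matrix [T,L] × [c,t,a,α]:
  T: [-1  1 -2 -1]
  L: [ 1  0  1  2]
  [T]: (2)·-1+(-1)·1+(-1)·-2+(1)·-1 = -2
  [L]: (2)·1+(-1)·0+(-1)·1+(1)·2 = 3
⇒ T^-2 L^3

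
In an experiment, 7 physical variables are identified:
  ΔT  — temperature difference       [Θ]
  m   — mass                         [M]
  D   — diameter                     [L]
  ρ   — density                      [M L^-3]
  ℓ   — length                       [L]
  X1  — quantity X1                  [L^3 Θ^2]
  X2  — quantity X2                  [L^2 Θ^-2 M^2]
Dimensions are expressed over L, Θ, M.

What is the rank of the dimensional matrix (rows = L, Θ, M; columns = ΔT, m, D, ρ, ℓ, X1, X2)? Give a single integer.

3

Write exponents as rows L,Θ,M / cols ΔT,m,D,ρ,ℓ,X1,X2:
  L: [ 0  0  1 -3  1  3  2]
  Θ: [ 1  0  0  0  0  2 -2]
  M: [ 0  1  0  1  0  0  2]
Echelon form has 3 nonzero rows (pivots: ΔT,m,D)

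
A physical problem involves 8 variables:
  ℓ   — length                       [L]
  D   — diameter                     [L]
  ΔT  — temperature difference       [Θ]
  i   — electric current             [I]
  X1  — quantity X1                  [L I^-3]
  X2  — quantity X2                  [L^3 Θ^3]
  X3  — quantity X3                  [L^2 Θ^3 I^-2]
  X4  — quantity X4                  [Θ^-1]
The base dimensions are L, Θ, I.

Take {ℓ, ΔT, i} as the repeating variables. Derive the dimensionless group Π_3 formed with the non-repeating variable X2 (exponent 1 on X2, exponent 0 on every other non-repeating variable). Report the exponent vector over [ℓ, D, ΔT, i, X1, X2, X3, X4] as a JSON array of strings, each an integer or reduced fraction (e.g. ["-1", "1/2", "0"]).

Exponent matrix [L,Θ,I] × [ℓ,D,ΔT,i,X1,X2,X3,X4]:
  L: [ 1  1  0  0  1  3  2  0]
  Θ: [ 0  0  1  0  0  3  3 -1]
  I: [ 0  0  0  1 -3  0 -2  0]
RREF → pivots at {ℓ,ΔT,i} ⇒ r = 3
Repeat: ℓ,ΔT,i; free: D,X1,X2,X3,X4
RREF:
  r0: [   1    1    0    0    1    3    2    0]
  r1: [   0    0    1    0    0    3    3   -1]
  r2: [   0    0    0    1   -3    0   -2    0]
Fix exponent of X2 at 1, D at 0, X1 at 0, X3 at 0, X4 at 0; solve each RREF row for its pivot's exponent:
  r0: exp(ℓ) + (3)·1 = 0 ⇒ exp(ℓ) = -3
  r1: exp(ΔT) + (3)·1 = 0 ⇒ exp(ΔT) = -3
  r2: exp(i) + (0)·1 = 0 ⇒ exp(i) = 0
Π_3 = ℓ^-3 · ΔT^-3 · X2

["-3", "0", "-3", "0", "0", "1", "0", "0"]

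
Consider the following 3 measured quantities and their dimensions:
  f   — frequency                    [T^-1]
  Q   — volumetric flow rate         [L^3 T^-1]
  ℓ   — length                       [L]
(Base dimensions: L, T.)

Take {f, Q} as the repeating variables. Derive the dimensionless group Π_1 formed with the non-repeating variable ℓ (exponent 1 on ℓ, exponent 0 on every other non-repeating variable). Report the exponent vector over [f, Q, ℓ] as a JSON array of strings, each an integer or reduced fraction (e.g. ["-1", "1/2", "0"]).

Write exponents as rows L,T / cols f,Q,ℓ:
  L: [ 0  3  1]
  T: [-1 -1  0]
Row reduction gives pivot columns f,Q; rank = 2
Repeat: f,Q; free: ℓ
RREF:
  r0: [   1    0 -1/3]
  r1: [   0    1  1/3]
Fix exponent of ℓ at 1; solve each RREF row for its pivot's exponent:
  r0: exp(f) + (-1/3)·1 = 0 ⇒ exp(f) = 1/3
  r1: exp(Q) + (1/3)·1 = 0 ⇒ exp(Q) = -1/3
Π_1 = f^(1/3) · Q^(-1/3) · ℓ

["1/3", "-1/3", "1"]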